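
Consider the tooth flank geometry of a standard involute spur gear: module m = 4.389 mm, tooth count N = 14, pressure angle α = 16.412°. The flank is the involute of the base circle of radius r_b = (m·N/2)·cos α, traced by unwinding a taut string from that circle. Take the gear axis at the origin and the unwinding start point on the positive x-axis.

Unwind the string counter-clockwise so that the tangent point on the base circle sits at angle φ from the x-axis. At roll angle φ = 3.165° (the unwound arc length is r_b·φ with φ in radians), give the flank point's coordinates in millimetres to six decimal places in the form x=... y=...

pitch radius r_p = m·N/2 = 4.389·14/2 = 30.723000
base radius r_b = r_p·cos α = 30.723000·cos 16.412° = 29.471186
roll angle φ = 3.165° = 0.05523967 rad
x = r_b·(cos φ + φ·sin φ) = 29.471186·(0.99847468 + 0.05523967·0.05521158) = 29.516116
y = r_b·(sin φ − φ·cos φ) = 29.471186·(0.05521158 − 0.05523967·0.99847468) = 0.001655

x=29.516116 y=0.001655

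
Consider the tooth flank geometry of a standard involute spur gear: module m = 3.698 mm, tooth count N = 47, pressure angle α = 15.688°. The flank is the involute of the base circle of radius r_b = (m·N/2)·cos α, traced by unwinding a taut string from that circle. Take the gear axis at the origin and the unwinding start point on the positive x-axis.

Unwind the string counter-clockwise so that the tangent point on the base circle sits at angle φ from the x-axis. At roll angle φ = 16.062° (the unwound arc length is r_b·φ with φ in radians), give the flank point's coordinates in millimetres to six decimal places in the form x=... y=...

x=86.888959 y=0.609594

pitch radius r_p = m·N/2 = 3.698·47/2 = 86.903000
base radius r_b = r_p·cos α = 86.903000·cos 15.688° = 83.665724
roll angle φ = 16.062° = 0.28033478 rad
x = r_b·(cos φ + φ·sin φ) = 83.665724·(0.96096286 + 0.28033478·0.27667738) = 86.888959
y = r_b·(sin φ − φ·cos φ) = 83.665724·(0.27667738 − 0.28033478·0.96096286) = 0.609594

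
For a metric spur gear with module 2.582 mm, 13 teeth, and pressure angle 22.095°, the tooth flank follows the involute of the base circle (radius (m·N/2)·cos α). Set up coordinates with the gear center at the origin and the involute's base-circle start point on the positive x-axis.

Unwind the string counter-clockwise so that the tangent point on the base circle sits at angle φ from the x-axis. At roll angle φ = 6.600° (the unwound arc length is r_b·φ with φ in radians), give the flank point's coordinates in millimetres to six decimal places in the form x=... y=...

x=15.653310 y=0.007912

pitch radius r_p = m·N/2 = 2.582·13/2 = 16.783000
base radius r_b = r_p·cos α = 16.783000·cos 22.095° = 15.550481
roll angle φ = 6.600° = 0.11519173 rad
x = r_b·(cos φ + φ·sin φ) = 15.550481·(0.99337277 + 0.11519173·0.11493715) = 15.653310
y = r_b·(sin φ − φ·cos φ) = 15.550481·(0.11493715 − 0.11519173·0.99337277) = 0.007912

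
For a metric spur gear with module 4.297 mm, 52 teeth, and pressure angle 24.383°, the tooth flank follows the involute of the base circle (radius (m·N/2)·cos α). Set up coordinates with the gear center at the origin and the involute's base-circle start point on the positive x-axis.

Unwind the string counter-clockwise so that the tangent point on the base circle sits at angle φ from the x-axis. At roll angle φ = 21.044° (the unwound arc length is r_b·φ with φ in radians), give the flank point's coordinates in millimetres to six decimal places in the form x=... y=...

x=108.390853 y=1.658023

pitch radius r_p = m·N/2 = 4.297·52/2 = 111.722000
base radius r_b = r_p·cos α = 111.722000·cos 24.383° = 101.757089
roll angle φ = 21.044° = 0.36728709 rad
x = r_b·(cos φ + φ·sin φ) = 101.757089·(0.93330494 + 0.36728709·0.35908478) = 108.390853
y = r_b·(sin φ − φ·cos φ) = 101.757089·(0.35908478 − 0.36728709·0.93330494) = 1.658023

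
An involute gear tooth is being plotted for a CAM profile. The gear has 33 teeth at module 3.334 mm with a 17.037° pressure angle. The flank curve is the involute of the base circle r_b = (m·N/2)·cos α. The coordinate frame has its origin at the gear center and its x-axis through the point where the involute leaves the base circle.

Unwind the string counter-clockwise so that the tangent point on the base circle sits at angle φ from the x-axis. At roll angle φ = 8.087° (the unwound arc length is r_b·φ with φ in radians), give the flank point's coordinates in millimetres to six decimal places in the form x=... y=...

pitch radius r_p = m·N/2 = 3.334·33/2 = 55.011000
base radius r_b = r_p·cos α = 55.011000·cos 17.037° = 52.596884
roll angle φ = 8.087° = 0.14114478 rad
x = r_b·(cos φ + φ·sin φ) = 52.596884·(0.99005560 + 0.14114478·0.14067660) = 53.118191
y = r_b·(sin φ − φ·cos φ) = 52.596884·(0.14067660 − 0.14114478·0.99005560) = 0.049200

x=53.118191 y=0.049200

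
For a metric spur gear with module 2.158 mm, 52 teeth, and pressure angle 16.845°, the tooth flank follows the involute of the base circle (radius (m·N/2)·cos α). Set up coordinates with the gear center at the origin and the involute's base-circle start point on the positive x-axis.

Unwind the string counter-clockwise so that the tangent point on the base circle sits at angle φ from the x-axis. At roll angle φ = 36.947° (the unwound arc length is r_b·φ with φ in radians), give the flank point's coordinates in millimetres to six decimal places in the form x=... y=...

pitch radius r_p = m·N/2 = 2.158·52/2 = 56.108000
base radius r_b = r_p·cos α = 56.108000·cos 16.845° = 53.700529
roll angle φ = 36.947° = 0.64484680 rad
x = r_b·(cos φ + φ·sin φ) = 53.700529·(0.79919186 + 0.64484680·0.60107601) = 63.731455
y = r_b·(sin φ − φ·cos φ) = 53.700529·(0.60107601 − 0.64484680·0.79919186) = 4.603193

x=63.731455 y=4.603193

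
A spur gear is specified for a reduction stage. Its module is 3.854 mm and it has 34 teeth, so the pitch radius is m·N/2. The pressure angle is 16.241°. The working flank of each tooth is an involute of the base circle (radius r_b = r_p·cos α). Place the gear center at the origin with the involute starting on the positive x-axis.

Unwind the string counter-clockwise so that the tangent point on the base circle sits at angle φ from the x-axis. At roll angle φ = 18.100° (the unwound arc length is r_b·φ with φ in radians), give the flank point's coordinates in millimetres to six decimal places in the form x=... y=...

pitch radius r_p = m·N/2 = 3.854·34/2 = 65.518000
base radius r_b = r_p·cos α = 65.518000·cos 16.241° = 62.903425
roll angle φ = 18.100° = 0.31590459 rad
x = r_b·(cos φ + φ·sin φ) = 62.903425·(0.95051573 + 0.31590459·0.31067643) = 65.964296
y = r_b·(sin φ − φ·cos φ) = 62.903425·(0.31067643 − 0.31590459·0.95051573) = 0.654456

x=65.964296 y=0.654456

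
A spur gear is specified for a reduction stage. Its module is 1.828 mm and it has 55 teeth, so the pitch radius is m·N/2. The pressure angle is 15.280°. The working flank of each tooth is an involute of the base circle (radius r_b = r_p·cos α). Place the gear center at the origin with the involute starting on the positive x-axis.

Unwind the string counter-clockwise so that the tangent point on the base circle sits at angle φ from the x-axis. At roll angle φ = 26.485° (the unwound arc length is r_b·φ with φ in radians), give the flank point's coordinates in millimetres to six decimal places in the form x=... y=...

x=53.400315 y=1.562719

pitch radius r_p = m·N/2 = 1.828·55/2 = 50.270000
base radius r_b = r_p·cos α = 50.270000·cos 15.280° = 48.492929
roll angle φ = 26.485° = 0.46225045 rad
x = r_b·(cos φ + φ·sin φ) = 48.492929·(0.89505115 + 0.46225045·0.44596350) = 53.400315
y = r_b·(sin φ − φ·cos φ) = 48.492929·(0.44596350 − 0.46225045·0.89505115) = 1.562719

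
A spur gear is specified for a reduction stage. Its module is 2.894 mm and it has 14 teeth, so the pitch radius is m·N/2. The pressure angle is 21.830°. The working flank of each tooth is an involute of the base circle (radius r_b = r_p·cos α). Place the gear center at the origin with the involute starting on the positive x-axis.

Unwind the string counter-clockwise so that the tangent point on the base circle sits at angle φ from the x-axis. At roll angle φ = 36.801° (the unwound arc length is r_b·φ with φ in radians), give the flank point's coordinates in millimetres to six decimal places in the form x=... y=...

x=22.293372 y=1.593481

pitch radius r_p = m·N/2 = 2.894·14/2 = 20.258000
base radius r_b = r_p·cos α = 20.258000·cos 21.830° = 18.805324
roll angle φ = 36.801° = 0.64229862 rad
x = r_b·(cos φ + φ·sin φ) = 18.805324·(0.80072092 + 0.64229862·0.59903757) = 22.293372
y = r_b·(sin φ − φ·cos φ) = 18.805324·(0.59903757 − 0.64229862·0.80072092) = 1.593481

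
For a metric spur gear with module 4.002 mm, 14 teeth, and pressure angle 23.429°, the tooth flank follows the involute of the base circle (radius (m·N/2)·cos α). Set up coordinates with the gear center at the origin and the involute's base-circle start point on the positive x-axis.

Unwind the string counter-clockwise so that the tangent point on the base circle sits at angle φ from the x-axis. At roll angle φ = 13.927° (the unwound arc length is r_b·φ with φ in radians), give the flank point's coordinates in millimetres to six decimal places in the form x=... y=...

pitch radius r_p = m·N/2 = 4.002·14/2 = 28.014000
base radius r_b = r_p·cos α = 28.014000·cos 23.429° = 25.704344
roll angle φ = 13.927° = 0.24307200 rad
x = r_b·(cos φ + φ·sin φ) = 25.704344·(0.97060317 + 0.24307200·0.24068546) = 26.452522
y = r_b·(sin φ − φ·cos φ) = 25.704344·(0.24068546 − 0.24307200·0.97060317) = 0.122327

x=26.452522 y=0.122327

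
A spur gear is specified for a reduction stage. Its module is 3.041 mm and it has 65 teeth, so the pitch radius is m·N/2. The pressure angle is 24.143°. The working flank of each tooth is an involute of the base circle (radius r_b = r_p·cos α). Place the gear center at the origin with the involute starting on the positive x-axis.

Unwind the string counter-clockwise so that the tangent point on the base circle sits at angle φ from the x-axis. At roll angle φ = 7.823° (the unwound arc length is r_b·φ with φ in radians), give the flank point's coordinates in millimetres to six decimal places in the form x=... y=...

pitch radius r_p = m·N/2 = 3.041·65/2 = 98.832500
base radius r_b = r_p·cos α = 98.832500·cos 24.143° = 90.187371
roll angle φ = 7.823° = 0.13653711 rad
x = r_b·(cos φ + φ·sin φ) = 90.187371·(0.99069328 + 0.13653711·0.13611327) = 91.024111
y = r_b·(sin φ − φ·cos φ) = 90.187371·(0.13611327 − 0.13653711·0.99069328) = 0.076378

x=91.024111 y=0.076378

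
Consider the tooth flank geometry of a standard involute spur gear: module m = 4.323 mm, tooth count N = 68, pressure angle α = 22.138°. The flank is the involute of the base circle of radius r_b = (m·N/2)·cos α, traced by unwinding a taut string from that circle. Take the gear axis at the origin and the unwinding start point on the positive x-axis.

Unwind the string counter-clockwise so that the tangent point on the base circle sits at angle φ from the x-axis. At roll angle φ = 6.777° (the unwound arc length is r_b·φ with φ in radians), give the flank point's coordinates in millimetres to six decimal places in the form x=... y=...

x=137.095368 y=0.074993

pitch radius r_p = m·N/2 = 4.323·68/2 = 146.982000
base radius r_b = r_p·cos α = 146.982000·cos 22.138° = 136.146326
roll angle φ = 6.777° = 0.11828096 rad
x = r_b·(cos φ + φ·sin φ) = 136.146326·(0.99301296 + 0.11828096·0.11800536) = 137.095368
y = r_b·(sin φ − φ·cos φ) = 136.146326·(0.11800536 − 0.11828096·0.99301296) = 0.074993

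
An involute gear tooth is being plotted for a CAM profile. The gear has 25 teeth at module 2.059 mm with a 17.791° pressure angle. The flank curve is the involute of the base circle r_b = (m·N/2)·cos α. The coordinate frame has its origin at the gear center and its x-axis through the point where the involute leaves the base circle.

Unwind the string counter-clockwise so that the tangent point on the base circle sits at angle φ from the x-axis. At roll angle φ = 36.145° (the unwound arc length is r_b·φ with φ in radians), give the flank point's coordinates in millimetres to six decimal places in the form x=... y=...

pitch radius r_p = m·N/2 = 2.059·25/2 = 25.737500
base radius r_b = r_p·cos α = 25.737500·cos 17.791° = 24.506666
roll angle φ = 36.145° = 0.63084926 rad
x = r_b·(cos φ + φ·sin φ) = 24.506666·(0.80752688 + 0.63084926·0.58983077) = 28.908582
y = r_b·(sin φ − φ·cos φ) = 24.506666·(0.58983077 − 0.63084926·0.80752688) = 1.970410

x=28.908582 y=1.970410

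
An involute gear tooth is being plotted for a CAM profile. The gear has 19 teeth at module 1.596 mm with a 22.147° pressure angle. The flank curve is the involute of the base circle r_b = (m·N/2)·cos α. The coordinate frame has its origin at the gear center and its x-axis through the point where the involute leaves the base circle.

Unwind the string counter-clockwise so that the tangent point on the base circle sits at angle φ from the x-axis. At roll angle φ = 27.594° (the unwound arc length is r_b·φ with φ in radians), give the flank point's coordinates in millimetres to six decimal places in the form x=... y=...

x=15.578753 y=0.510880

pitch radius r_p = m·N/2 = 1.596·19/2 = 15.162000
base radius r_b = r_p·cos α = 15.162000·cos 22.147° = 14.043343
roll angle φ = 27.594° = 0.48160615 rad
x = r_b·(cos φ + φ·sin φ) = 14.043343·(0.88625209 + 0.48160615·0.46320323) = 15.578753
y = r_b·(sin φ − φ·cos φ) = 14.043343·(0.46320323 − 0.48160615·0.88625209) = 0.510880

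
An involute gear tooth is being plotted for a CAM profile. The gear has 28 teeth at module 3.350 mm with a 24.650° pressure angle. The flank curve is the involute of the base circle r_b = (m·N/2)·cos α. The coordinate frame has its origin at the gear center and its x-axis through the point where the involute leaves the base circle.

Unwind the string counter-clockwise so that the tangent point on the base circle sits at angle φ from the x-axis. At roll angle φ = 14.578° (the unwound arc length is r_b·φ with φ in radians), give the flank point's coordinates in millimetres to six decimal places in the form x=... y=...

x=43.983607 y=0.232523

pitch radius r_p = m·N/2 = 3.350·28/2 = 46.900000
base radius r_b = r_p·cos α = 46.900000·cos 24.650° = 42.626120
roll angle φ = 14.578° = 0.25443410 rad
x = r_b·(cos φ + φ·sin φ) = 42.626120·(0.96780589 + 0.25443410·0.25169777) = 43.983607
y = r_b·(sin φ − φ·cos φ) = 42.626120·(0.25169777 − 0.25443410·0.96780589) = 0.232523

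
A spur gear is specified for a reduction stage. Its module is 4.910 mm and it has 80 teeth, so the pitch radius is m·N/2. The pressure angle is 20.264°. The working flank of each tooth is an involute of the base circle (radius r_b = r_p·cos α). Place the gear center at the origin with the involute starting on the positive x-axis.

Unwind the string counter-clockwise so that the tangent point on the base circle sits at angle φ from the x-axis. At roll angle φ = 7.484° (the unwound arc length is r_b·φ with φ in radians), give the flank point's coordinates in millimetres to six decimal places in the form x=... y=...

pitch radius r_p = m·N/2 = 4.910·80/2 = 196.400000
base radius r_b = r_p·cos α = 196.400000·cos 20.264° = 184.244163
roll angle φ = 7.484° = 0.13062044 rad
x = r_b·(cos φ + φ·sin φ) = 184.244163·(0.99148127 + 0.13062044·0.13024932) = 185.809224
y = r_b·(sin φ − φ·cos φ) = 184.244163·(0.13024932 − 0.13062044·0.99148127) = 0.136636

x=185.809224 y=0.136636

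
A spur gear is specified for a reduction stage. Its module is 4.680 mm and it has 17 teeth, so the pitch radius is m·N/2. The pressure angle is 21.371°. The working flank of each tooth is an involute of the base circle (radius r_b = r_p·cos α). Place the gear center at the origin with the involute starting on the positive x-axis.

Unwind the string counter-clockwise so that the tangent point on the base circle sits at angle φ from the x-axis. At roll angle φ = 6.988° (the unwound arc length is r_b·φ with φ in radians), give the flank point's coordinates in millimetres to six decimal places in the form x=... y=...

pitch radius r_p = m·N/2 = 4.680·17/2 = 39.780000
base radius r_b = r_p·cos α = 39.780000·cos 21.371° = 37.044742
roll angle φ = 6.988° = 0.12196361 rad
x = r_b·(cos φ + φ·sin φ) = 37.044742·(0.99257165 + 0.12196361·0.12166146) = 37.319241
y = r_b·(sin φ − φ·cos φ) = 37.044742·(0.12166146 − 0.12196361·0.99257165) = 0.022369

x=37.319241 y=0.022369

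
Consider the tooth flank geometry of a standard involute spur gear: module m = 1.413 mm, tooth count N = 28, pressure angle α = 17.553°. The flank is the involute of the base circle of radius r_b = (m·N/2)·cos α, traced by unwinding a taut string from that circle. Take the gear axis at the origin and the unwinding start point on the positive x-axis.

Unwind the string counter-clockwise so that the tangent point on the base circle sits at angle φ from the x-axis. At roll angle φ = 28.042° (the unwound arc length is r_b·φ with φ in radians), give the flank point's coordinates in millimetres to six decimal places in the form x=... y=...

pitch radius r_p = m·N/2 = 1.413·28/2 = 19.782000
base radius r_b = r_p·cos α = 19.782000·cos 17.553° = 18.860918
roll angle φ = 28.042° = 0.48942523 rad
x = r_b·(cos φ + φ·sin φ) = 18.860918·(0.88260322 + 0.48942523·0.47011867) = 20.986377
y = r_b·(sin φ − φ·cos φ) = 18.860918·(0.47011867 − 0.48942523·0.88260322) = 0.719551

x=20.986377 y=0.719551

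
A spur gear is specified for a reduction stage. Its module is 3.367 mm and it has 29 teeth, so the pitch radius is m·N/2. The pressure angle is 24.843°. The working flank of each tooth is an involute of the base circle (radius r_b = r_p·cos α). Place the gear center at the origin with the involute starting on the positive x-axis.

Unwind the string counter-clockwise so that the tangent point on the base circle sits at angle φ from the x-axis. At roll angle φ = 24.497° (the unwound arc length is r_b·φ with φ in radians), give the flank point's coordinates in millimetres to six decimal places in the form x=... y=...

pitch radius r_p = m·N/2 = 3.367·29/2 = 48.821500
base radius r_b = r_p·cos α = 48.821500·cos 24.843° = 44.303677
roll angle φ = 24.497° = 0.42755331 rad
x = r_b·(cos φ + φ·sin φ) = 44.303677·(0.90998298 + 0.42755331·0.41464560) = 48.169885
y = r_b·(sin φ − φ·cos φ) = 44.303677·(0.41464560 − 0.42755331·0.90998298) = 1.133260

x=48.169885 y=1.133260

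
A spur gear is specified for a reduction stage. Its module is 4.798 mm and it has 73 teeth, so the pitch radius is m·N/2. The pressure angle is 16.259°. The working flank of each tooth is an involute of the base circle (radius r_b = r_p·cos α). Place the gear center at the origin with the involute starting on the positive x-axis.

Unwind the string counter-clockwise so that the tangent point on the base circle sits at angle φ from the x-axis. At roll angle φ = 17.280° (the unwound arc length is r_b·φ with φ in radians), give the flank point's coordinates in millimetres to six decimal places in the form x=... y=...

x=175.596046 y=1.523399

pitch radius r_p = m·N/2 = 4.798·73/2 = 175.127000
base radius r_b = r_p·cos α = 175.127000·cos 16.259° = 168.122951
roll angle φ = 17.280° = 0.30159289 rad
x = r_b·(cos φ + φ·sin φ) = 168.122951·(0.95486454 + 0.30159289·0.29704158) = 175.596046
y = r_b·(sin φ − φ·cos φ) = 168.122951·(0.29704158 − 0.30159289·0.95486454) = 1.523399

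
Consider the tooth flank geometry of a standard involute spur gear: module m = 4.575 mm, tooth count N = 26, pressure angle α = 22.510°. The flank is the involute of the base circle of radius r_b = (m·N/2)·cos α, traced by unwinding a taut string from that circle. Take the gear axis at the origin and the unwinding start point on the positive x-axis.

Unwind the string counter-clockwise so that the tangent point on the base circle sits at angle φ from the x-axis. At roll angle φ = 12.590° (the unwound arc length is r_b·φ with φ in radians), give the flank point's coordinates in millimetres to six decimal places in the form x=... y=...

pitch radius r_p = m·N/2 = 4.575·26/2 = 59.475000
base radius r_b = r_p·cos α = 59.475000·cos 22.510° = 54.943762
roll angle φ = 12.590° = 0.21973695 rad
x = r_b·(cos φ + φ·sin φ) = 54.943762·(0.97595482 + 0.21973695·0.21797291) = 56.254254
y = r_b·(sin φ − φ·cos φ) = 54.943762·(0.21797291 − 0.21973695·0.97595482) = 0.193378

x=56.254254 y=0.193378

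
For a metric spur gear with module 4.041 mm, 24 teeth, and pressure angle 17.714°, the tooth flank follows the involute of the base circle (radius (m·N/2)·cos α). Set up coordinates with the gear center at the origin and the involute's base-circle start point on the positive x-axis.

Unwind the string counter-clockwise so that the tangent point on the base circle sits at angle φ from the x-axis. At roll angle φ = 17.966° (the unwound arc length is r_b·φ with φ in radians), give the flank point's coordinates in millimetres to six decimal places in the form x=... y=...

pitch radius r_p = m·N/2 = 4.041·24/2 = 48.492000
base radius r_b = r_p·cos α = 48.492000·cos 17.714° = 46.192857
roll angle φ = 17.966° = 0.31356585 rad
x = r_b·(cos φ + φ·sin φ) = 46.192857·(0.95123972 + 0.31356585·0.30845257) = 48.408262
y = r_b·(sin φ − φ·cos φ) = 46.192857·(0.30845257 − 0.31356585·0.95123972) = 0.470071

x=48.408262 y=0.470071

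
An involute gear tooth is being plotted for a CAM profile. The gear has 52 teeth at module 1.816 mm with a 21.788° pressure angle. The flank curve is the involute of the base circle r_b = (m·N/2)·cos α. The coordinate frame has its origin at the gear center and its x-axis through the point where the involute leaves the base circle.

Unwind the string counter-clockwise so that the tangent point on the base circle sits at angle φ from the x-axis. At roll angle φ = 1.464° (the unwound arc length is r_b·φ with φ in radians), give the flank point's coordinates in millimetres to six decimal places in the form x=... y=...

pitch radius r_p = m·N/2 = 1.816·52/2 = 47.216000
base radius r_b = r_p·cos α = 47.216000·cos 21.788° = 43.843058
roll angle φ = 1.464° = 0.02555162 rad
x = r_b·(cos φ + φ·sin φ) = 43.843058·(0.99967358 + 0.02555162·0.02554884) = 43.857368
y = r_b·(sin φ − φ·cos φ) = 43.843058·(0.02554884 − 0.02555162·0.99967358) = 0.000244

x=43.857368 y=0.000244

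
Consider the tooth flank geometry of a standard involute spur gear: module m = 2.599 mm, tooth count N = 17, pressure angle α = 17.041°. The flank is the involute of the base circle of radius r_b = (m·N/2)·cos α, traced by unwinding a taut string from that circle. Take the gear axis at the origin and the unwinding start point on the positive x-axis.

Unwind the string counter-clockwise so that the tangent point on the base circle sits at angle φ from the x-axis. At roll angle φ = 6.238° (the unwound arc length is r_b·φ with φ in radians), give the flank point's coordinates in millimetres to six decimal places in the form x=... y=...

pitch radius r_p = m·N/2 = 2.599·17/2 = 22.091500
base radius r_b = r_p·cos α = 22.091500·cos 17.041° = 21.121579
roll angle φ = 6.238° = 0.10887364 rad
x = r_b·(cos φ + φ·sin φ) = 21.121579·(0.99407912 + 0.10887364·0.10865868) = 21.246390
y = r_b·(sin φ − φ·cos φ) = 21.121579·(0.10865868 − 0.10887364·0.99407912) = 0.009075

x=21.246390 y=0.009075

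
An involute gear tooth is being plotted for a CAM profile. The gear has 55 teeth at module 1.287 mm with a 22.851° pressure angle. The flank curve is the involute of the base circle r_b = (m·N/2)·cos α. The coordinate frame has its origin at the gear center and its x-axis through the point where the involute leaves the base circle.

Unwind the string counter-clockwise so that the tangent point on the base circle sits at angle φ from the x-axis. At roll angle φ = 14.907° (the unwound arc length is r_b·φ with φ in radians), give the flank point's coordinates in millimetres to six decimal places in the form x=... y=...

x=33.700086 y=0.190175

pitch radius r_p = m·N/2 = 1.287·55/2 = 35.392500
base radius r_b = r_p·cos α = 35.392500·cos 22.851° = 32.614821
roll angle φ = 14.907° = 0.26017623 rad
x = r_b·(cos φ + φ·sin φ) = 32.614821·(0.96634466 + 0.26017623·0.25725086) = 33.700086
y = r_b·(sin φ − φ·cos φ) = 32.614821·(0.25725086 − 0.26017623·0.96634466) = 0.190175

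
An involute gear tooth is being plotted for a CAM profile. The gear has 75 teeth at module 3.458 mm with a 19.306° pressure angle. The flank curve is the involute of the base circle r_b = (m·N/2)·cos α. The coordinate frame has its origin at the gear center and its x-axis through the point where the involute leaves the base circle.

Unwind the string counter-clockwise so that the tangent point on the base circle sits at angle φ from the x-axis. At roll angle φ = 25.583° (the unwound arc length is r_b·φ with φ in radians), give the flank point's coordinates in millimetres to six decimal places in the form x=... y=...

pitch radius r_p = m·N/2 = 3.458·75/2 = 129.675000
base radius r_b = r_p·cos α = 129.675000·cos 19.306° = 122.382899
roll angle φ = 25.583° = 0.44650758 rad
x = r_b·(cos φ + φ·sin φ) = 122.382899·(0.90196069 + 0.44650758·0.43181815) = 133.981221
y = r_b·(sin φ − φ·cos φ) = 122.382899·(0.43181815 − 0.44650758·0.90196069) = 3.559612

x=133.981221 y=3.559612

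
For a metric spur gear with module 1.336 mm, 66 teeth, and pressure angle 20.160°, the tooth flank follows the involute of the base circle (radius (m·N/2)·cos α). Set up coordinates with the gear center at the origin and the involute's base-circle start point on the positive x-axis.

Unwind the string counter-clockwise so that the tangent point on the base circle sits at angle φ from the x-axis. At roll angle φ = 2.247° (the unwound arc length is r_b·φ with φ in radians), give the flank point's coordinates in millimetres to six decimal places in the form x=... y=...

pitch radius r_p = m·N/2 = 1.336·66/2 = 44.088000
base radius r_b = r_p·cos α = 44.088000·cos 20.160° = 41.386898
roll angle φ = 2.247° = 0.03921755 rad
x = r_b·(cos φ + φ·sin φ) = 41.386898·(0.99923109 + 0.03921755·0.03920750) = 41.418713
y = r_b·(sin φ − φ·cos φ) = 41.386898·(0.03920750 − 0.03921755·0.99923109) = 0.000832

x=41.418713 y=0.000832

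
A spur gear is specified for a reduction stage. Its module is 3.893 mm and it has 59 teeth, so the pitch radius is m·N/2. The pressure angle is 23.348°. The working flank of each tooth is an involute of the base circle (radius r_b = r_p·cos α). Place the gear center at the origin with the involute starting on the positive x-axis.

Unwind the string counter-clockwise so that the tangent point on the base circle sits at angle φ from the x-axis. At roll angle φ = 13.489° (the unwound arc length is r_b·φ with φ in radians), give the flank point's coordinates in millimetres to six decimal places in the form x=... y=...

pitch radius r_p = m·N/2 = 3.893·59/2 = 114.843500
base radius r_b = r_p·cos α = 114.843500·cos 23.348° = 105.439504
roll angle φ = 13.489° = 0.23542746 rad
x = r_b·(cos φ + φ·sin φ) = 105.439504·(0.97241472 + 0.23542746·0.23325868) = 108.321189
y = r_b·(sin φ − φ·cos φ) = 105.439504·(0.23325868 − 0.23542746·0.97241472) = 0.456084

x=108.321189 y=0.456084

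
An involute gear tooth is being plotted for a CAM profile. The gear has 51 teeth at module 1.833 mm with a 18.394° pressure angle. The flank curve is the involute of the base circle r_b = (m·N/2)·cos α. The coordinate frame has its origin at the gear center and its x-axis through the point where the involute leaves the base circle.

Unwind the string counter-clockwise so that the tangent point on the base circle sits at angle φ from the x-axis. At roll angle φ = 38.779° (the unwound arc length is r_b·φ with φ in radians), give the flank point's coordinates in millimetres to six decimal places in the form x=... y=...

pitch radius r_p = m·N/2 = 1.833·51/2 = 46.741500
base radius r_b = r_p·cos α = 46.741500·cos 18.394° = 44.353433
roll angle φ = 38.779° = 0.67682123 rad
x = r_b·(cos φ + φ·sin φ) = 44.353433·(0.77956757 + 0.67682123·0.62631813) = 53.378158
y = r_b·(sin φ − φ·cos φ) = 44.353433·(0.62631813 − 0.67682123·0.77956757) = 4.377251

x=53.378158 y=4.377251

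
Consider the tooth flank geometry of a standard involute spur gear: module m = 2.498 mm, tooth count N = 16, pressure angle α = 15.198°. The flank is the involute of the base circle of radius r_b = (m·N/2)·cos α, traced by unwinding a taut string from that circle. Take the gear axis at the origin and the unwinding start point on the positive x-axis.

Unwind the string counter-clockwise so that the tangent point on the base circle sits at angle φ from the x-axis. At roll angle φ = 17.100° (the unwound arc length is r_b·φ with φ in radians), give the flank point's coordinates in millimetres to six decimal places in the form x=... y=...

x=20.124932 y=0.169374

pitch radius r_p = m·N/2 = 2.498·16/2 = 19.984000
base radius r_b = r_p·cos α = 19.984000·cos 15.198° = 19.285073
roll angle φ = 17.100° = 0.29845130 rad
x = r_b·(cos φ + φ·sin φ) = 19.285073·(0.95579301 + 0.29845130·0.29404033) = 20.124932
y = r_b·(sin φ − φ·cos φ) = 19.285073·(0.29404033 − 0.29845130·0.95579301) = 0.169374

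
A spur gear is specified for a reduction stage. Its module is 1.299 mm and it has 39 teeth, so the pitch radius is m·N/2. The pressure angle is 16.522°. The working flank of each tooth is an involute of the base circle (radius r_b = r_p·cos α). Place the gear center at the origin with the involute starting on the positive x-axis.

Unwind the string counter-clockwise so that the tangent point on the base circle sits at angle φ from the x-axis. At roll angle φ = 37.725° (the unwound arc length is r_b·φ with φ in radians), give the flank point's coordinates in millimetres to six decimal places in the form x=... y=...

x=28.991680 y=2.211995

pitch radius r_p = m·N/2 = 1.299·39/2 = 25.330500
base radius r_b = r_p·cos α = 25.330500·cos 16.522° = 24.284619
roll angle φ = 37.725° = 0.65842546 rad
x = r_b·(cos φ + φ·sin φ) = 24.284619·(0.79095663 + 0.65842546·0.61187222) = 28.991680
y = r_b·(sin φ − φ·cos φ) = 24.284619·(0.61187222 − 0.65842546·0.79095663) = 2.211995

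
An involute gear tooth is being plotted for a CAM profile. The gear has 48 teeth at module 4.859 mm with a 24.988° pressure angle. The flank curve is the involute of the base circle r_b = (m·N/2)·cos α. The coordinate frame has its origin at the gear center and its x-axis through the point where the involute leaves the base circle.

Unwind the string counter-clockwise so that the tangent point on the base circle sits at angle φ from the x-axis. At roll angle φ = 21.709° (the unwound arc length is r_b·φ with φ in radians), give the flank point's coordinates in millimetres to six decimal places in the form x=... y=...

x=113.017352 y=1.889118

pitch radius r_p = m·N/2 = 4.859·48/2 = 116.616000
base radius r_b = r_p·cos α = 116.616000·cos 24.988° = 105.700309
roll angle φ = 21.709° = 0.37889353 rad
x = r_b·(cos φ + φ·sin φ) = 105.700309·(0.92907448 + 0.37889353·0.36989270) = 113.017352
y = r_b·(sin φ − φ·cos φ) = 105.700309·(0.36989270 − 0.37889353·0.92907448) = 1.889118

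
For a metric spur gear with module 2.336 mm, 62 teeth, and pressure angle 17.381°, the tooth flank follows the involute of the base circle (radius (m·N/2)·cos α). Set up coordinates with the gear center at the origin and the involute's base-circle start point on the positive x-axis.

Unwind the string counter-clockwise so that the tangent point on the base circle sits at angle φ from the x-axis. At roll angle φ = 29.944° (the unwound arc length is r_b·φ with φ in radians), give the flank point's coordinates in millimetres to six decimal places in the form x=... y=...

pitch radius r_p = m·N/2 = 2.336·62/2 = 72.416000
base radius r_b = r_p·cos α = 72.416000·cos 17.381° = 69.109445
roll angle φ = 29.944° = 0.52262139 rad
x = r_b·(cos φ + φ·sin φ) = 69.109445·(0.86651368 + 0.52262139·0.49915332) = 77.912736
y = r_b·(sin φ − φ·cos φ) = 69.109445·(0.49915332 − 0.52262139·0.86651368) = 3.199403

x=77.912736 y=3.199403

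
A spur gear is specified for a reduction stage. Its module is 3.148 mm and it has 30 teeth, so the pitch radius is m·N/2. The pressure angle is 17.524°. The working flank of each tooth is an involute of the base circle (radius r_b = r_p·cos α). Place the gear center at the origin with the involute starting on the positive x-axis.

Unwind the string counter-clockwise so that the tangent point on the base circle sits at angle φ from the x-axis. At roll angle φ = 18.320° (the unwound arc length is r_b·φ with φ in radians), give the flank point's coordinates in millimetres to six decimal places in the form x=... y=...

pitch radius r_p = m·N/2 = 3.148·30/2 = 47.220000
base radius r_b = r_p·cos α = 47.220000·cos 17.524° = 45.028563
roll angle φ = 18.320° = 0.31974432 rad
x = r_b·(cos φ + φ·sin φ) = 45.028563·(0.94931582 + 0.31974432·0.31432385) = 47.271844
y = r_b·(sin φ − φ·cos φ) = 45.028563·(0.31432385 − 0.31974432·0.94931582) = 0.485656

x=47.271844 y=0.485656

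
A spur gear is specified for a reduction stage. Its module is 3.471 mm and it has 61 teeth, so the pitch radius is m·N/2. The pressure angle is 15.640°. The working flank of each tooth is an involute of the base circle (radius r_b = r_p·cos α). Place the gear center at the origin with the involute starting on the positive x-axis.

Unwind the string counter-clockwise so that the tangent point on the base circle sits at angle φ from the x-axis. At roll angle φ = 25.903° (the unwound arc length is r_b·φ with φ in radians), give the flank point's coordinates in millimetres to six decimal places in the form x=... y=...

x=111.837696 y=3.076294

pitch radius r_p = m·N/2 = 3.471·61/2 = 105.865500
base radius r_b = r_p·cos α = 105.865500·cos 15.640° = 101.945787
roll angle φ = 25.903° = 0.45209264 rad
x = r_b·(cos φ + φ·sin φ) = 101.945787·(0.89953491 + 0.45209264·0.43684889) = 111.837696
y = r_b·(sin φ − φ·cos φ) = 101.945787·(0.43684889 − 0.45209264·0.89953491) = 3.076294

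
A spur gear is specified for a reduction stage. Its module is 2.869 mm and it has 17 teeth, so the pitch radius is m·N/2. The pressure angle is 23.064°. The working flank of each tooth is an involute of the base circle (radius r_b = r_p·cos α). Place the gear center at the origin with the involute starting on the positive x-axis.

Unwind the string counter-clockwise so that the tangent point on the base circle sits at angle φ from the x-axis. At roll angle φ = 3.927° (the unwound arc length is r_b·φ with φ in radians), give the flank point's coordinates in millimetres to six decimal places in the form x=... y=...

pitch radius r_p = m·N/2 = 2.869·17/2 = 24.386500
base radius r_b = r_p·cos α = 24.386500·cos 23.064° = 22.437234
roll angle φ = 3.927° = 0.06853908 rad
x = r_b·(cos φ + φ·sin φ) = 22.437234·(0.99765212 + 0.06853908·0.06848543) = 22.489873
y = r_b·(sin φ − φ·cos φ) = 22.437234·(0.06848543 − 0.06853908·0.99765212) = 0.002407

x=22.489873 y=0.002407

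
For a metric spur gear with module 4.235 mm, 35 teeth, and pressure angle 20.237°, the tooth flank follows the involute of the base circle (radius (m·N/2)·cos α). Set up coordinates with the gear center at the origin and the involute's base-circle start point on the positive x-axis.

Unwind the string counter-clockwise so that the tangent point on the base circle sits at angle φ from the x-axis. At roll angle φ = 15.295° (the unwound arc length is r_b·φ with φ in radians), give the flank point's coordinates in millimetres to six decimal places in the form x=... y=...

pitch radius r_p = m·N/2 = 4.235·35/2 = 74.112500
base radius r_b = r_p·cos α = 74.112500·cos 20.237° = 69.537524
roll angle φ = 15.295° = 0.26694811 rad
x = r_b·(cos φ + φ·sin φ) = 69.537524·(0.96458044 + 0.26694811·0.26378888) = 71.971225
y = r_b·(sin φ − φ·cos φ) = 69.537524·(0.26378888 − 0.26694811·0.96458044) = 0.437805

x=71.971225 y=0.437805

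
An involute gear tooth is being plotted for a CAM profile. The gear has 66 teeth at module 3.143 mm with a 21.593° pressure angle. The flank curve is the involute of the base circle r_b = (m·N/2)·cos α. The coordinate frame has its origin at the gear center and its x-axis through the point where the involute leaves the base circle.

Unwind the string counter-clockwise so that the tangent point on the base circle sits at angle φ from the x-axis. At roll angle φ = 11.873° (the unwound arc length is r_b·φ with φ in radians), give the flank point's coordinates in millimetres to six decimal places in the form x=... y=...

pitch radius r_p = m·N/2 = 3.143·66/2 = 103.719000
base radius r_b = r_p·cos α = 103.719000·cos 21.593° = 96.440151
roll angle φ = 11.873° = 0.20722294 rad
x = r_b·(cos φ + φ·sin φ) = 96.440151·(0.97860605 + 0.20722294·0.20574305) = 98.488610
y = r_b·(sin φ − φ·cos φ) = 96.440151·(0.20574305 − 0.20722294·0.97860605) = 0.284829

x=98.488610 y=0.284829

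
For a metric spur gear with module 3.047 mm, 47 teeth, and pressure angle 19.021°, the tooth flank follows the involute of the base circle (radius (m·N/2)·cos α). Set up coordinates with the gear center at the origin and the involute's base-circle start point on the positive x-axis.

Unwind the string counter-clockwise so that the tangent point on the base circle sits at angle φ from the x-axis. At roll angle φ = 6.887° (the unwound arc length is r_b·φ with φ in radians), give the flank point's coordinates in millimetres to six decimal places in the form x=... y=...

x=68.182107 y=0.039132

pitch radius r_p = m·N/2 = 3.047·47/2 = 71.604500
base radius r_b = r_p·cos α = 71.604500·cos 19.021° = 67.694836
roll angle φ = 6.887° = 0.12020083 rad
x = r_b·(cos φ + φ·sin φ) = 67.694836·(0.99278457 + 0.12020083·0.11991159) = 68.182107
y = r_b·(sin φ − φ·cos φ) = 67.694836·(0.11991159 − 0.12020083·0.99278457) = 0.039132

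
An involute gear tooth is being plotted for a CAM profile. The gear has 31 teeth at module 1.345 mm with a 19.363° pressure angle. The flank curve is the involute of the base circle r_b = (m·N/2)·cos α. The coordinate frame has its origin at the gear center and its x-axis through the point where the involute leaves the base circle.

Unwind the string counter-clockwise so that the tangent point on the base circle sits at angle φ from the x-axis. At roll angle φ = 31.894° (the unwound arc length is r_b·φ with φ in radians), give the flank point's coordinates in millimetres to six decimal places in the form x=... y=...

pitch radius r_p = m·N/2 = 1.345·31/2 = 20.847500
base radius r_b = r_p·cos α = 20.847500·cos 19.363° = 19.668302
roll angle φ = 31.894° = 0.55665531 rad
x = r_b·(cos φ + φ·sin φ) = 19.668302·(0.84902702 + 0.55665531·0.52834943) = 22.483535
y = r_b·(sin φ − φ·cos φ) = 19.668302·(0.52834943 − 0.55665531·0.84902702) = 1.096194

x=22.483535 y=1.096194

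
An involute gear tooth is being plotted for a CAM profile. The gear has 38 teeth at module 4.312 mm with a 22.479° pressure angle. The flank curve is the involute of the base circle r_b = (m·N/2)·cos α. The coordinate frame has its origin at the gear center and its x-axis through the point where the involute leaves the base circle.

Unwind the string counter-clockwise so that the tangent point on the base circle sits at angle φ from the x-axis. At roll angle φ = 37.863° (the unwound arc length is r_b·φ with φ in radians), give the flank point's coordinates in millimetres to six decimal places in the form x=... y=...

x=90.471576 y=6.969216

pitch radius r_p = m·N/2 = 4.312·38/2 = 81.928000
base radius r_b = r_p·cos α = 81.928000·cos 22.479° = 75.703089
roll angle φ = 37.863° = 0.66083401 rad
x = r_b·(cos φ + φ·sin φ) = 75.703089·(0.78948061 + 0.66083401·0.61377550) = 90.471576
y = r_b·(sin φ − φ·cos φ) = 75.703089·(0.61377550 − 0.66083401·0.78948061) = 6.969216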